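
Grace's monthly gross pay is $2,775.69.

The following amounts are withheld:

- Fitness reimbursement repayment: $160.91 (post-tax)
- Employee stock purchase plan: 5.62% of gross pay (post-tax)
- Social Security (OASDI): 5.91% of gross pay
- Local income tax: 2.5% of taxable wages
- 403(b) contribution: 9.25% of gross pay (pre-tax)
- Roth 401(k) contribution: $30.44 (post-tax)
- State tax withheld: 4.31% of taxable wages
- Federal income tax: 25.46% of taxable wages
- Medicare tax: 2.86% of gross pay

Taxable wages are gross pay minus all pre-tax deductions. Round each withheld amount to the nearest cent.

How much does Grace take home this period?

$1,115.32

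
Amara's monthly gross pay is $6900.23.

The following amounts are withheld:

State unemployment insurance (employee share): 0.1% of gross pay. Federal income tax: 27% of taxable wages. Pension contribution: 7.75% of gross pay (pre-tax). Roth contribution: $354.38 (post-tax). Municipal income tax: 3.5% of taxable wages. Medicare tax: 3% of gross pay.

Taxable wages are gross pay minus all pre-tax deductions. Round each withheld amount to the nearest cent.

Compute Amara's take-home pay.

$3855.71

Pension contribution: $6900.23 × 0.0775 = $534.77
Taxable wages = $6900.23 − $534.77 = $6365.46
Municipal income tax: $6365.46 × 0.035 = $222.79
Federal income tax: $6365.46 × 0.27 = $1718.67
Medicare tax: $6900.23 × 0.03 = $207.01
State unemployment insurance (employee share): $6900.23 × 0.001 = $6.90
Roth contribution: $354.38
Total deductions = $534.77 + $222.79 + $1718.67 + $207.01 + $6.90 + $354.38 = $3044.52
Net pay = $6900.23 − $3044.52 = $3855.71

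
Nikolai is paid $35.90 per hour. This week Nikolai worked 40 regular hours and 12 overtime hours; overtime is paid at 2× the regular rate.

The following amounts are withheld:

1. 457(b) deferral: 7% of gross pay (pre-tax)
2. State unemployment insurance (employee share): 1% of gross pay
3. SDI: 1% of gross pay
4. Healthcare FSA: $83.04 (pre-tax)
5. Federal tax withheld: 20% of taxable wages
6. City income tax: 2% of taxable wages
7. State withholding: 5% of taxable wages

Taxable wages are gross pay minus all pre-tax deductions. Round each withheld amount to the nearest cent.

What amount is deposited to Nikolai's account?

$1453.26

Regular pay: 40 × $35.90 = $1436.00
Overtime pay: 12 × $35.90 × 2 = $861.60
Gross pay = $1436.00 + $861.60 = $2297.60
Healthcare FSA: $83.04
457(b) deferral: $2297.60 × 0.07 = $160.83
Pre-tax total = $83.04 + $160.83 = $243.87
Taxable wages = $2297.60 − $243.87 = $2053.73
City income tax: $2053.73 × 0.02 = $41.07
Federal tax withheld: $2053.73 × 0.2 = $410.75
State withholding: $2053.73 × 0.05 = $102.69
SDI: $2297.60 × 0.01 = $22.98
State unemployment insurance (employee share): $2297.60 × 0.01 = $22.98
Total deductions = $83.04 + $160.83 + $41.07 + $410.75 + $102.69 + $22.98 + $22.98 = $844.34
Net pay = $2297.60 − $844.34 = $1453.26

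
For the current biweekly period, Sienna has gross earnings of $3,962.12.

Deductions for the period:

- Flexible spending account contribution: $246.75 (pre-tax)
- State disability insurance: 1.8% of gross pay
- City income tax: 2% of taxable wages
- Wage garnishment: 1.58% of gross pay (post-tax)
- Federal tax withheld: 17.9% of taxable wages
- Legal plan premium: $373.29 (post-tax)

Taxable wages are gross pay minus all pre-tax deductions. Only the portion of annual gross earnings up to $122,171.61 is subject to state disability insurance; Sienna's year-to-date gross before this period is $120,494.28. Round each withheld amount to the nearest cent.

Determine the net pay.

Flexible spending account contribution: $246.75
Taxable wages = $3,962.12 − $246.75 = $3,715.37
City income tax: $3,715.37 × 0.02 = $74.31
Federal tax withheld: $3,715.37 × 0.179 = $665.05
State disability insurance: only $122,171.61 − $120,494.28 = $1,677.33 of this check is subject → $1,677.33 × 0.018 = $30.19
Wage garnishment: $3,962.12 × 0.0158 = $62.60
Legal plan premium: $373.29
Total deductions = $246.75 + $74.31 + $665.05 + $30.19 + $62.60 + $373.29 = $1,452.19
Net pay = $3,962.12 − $1,452.19 = $2,509.93

$2,509.93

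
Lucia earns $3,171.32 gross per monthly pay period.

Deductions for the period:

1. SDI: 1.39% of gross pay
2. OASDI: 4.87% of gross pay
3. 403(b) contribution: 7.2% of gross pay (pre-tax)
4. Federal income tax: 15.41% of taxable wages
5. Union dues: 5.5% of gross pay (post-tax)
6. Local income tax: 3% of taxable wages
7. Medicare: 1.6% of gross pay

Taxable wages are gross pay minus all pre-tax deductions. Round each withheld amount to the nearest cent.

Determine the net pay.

$1,977.50

403(b) contribution: $3,171.32 × 0.072 = $228.34
Taxable wages = $3,171.32 − $228.34 = $2,942.98
Federal income tax: $2,942.98 × 0.1541 = $453.51
Local income tax: $2,942.98 × 0.03 = $88.29
SDI: $3,171.32 × 0.0139 = $44.08
Medicare: $3,171.32 × 0.016 = $50.74
OASDI: $3,171.32 × 0.0487 = $154.44
Union dues: $3,171.32 × 0.055 = $174.42
Total deductions = $228.34 + $453.51 + $88.29 + $44.08 + $50.74 + $154.44 + $174.42 = $1,193.82
Net pay = $3,171.32 − $1,193.82 = $1,977.50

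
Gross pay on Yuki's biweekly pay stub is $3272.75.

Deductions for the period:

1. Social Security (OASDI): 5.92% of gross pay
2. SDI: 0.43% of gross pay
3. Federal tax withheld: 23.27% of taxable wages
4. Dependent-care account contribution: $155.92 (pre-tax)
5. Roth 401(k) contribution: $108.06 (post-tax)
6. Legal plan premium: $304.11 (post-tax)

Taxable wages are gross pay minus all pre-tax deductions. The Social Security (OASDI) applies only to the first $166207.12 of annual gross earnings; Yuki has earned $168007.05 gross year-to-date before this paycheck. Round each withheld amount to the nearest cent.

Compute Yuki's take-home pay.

Dependent-care account contribution: $155.92
Taxable wages = $3272.75 − $155.92 = $3116.83
Federal tax withheld: $3116.83 × 0.2327 = $725.29
SDI: $3272.75 × 0.0043 = $14.07
Social Security (OASDI): annual cap $166207.12 already reached (YTD $168007.05), so $0.00
Roth 401(k) contribution: $108.06
Legal plan premium: $304.11
Total deductions = $155.92 + $725.29 + $14.07 + $0.00 + $108.06 + $304.11 = $1307.45
Net pay = $3272.75 − $1307.45 = $1965.30

$1965.30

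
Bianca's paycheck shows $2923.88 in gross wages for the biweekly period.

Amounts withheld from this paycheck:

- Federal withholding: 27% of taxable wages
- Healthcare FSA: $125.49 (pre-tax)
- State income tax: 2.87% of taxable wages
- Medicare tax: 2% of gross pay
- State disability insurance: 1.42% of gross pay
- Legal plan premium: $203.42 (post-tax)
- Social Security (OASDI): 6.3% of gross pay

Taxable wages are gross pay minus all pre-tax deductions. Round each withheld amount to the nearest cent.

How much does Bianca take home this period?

$1474.89

Healthcare FSA: $125.49
Taxable wages = $2923.88 − $125.49 = $2798.39
Federal withholding: $2798.39 × 0.27 = $755.57
State income tax: $2798.39 × 0.0287 = $80.31
Medicare tax: $2923.88 × 0.02 = $58.48
State disability insurance: $2923.88 × 0.0142 = $41.52
Social Security (OASDI): $2923.88 × 0.063 = $184.20
Legal plan premium: $203.42
Total deductions = $125.49 + $755.57 + $80.31 + $58.48 + $41.52 + $184.20 + $203.42 = $1448.99
Net pay = $2923.88 − $1448.99 = $1474.89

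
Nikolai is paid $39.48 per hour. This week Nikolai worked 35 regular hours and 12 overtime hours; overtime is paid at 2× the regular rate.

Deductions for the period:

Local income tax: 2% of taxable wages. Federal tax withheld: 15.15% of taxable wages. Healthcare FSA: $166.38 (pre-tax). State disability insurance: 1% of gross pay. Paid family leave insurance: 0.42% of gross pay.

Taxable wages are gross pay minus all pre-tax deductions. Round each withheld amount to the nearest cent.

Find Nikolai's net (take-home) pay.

$1758.92

Regular pay: 35 × $39.48 = $1381.80
Overtime pay: 12 × $39.48 × 2 = $947.52
Gross pay = $1381.80 + $947.52 = $2329.32
Healthcare FSA: $166.38
Taxable wages = $2329.32 − $166.38 = $2162.94
Local income tax: $2162.94 × 0.02 = $43.26
Federal tax withheld: $2162.94 × 0.1515 = $327.69
Paid family leave insurance: $2329.32 × 0.0042 = $9.78
State disability insurance: $2329.32 × 0.01 = $23.29
Total deductions = $166.38 + $43.26 + $327.69 + $9.78 + $23.29 = $570.40
Net pay = $2329.32 − $570.40 = $1758.92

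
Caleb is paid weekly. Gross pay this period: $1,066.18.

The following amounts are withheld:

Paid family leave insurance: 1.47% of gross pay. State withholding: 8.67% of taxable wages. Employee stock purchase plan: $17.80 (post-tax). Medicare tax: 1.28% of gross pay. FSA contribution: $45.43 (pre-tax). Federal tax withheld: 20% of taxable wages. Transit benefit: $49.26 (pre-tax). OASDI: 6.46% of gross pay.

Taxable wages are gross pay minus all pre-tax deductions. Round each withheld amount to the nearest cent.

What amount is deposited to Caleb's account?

$576.96

FSA contribution: $45.43
Transit benefit: $49.26
Pre-tax total = $45.43 + $49.26 = $94.69
Taxable wages = $1,066.18 − $94.69 = $971.49
State withholding: $971.49 × 0.0867 = $84.23
Federal tax withheld: $971.49 × 0.2 = $194.30
Medicare tax: $1,066.18 × 0.0128 = $13.65
OASDI: $1,066.18 × 0.0646 = $68.88
Paid family leave insurance: $1,066.18 × 0.0147 = $15.67
Employee stock purchase plan: $17.80
Total deductions = $45.43 + $49.26 + $84.23 + $194.30 + $13.65 + $68.88 + $15.67 + $17.80 = $489.22
Net pay = $1,066.18 − $489.22 = $576.96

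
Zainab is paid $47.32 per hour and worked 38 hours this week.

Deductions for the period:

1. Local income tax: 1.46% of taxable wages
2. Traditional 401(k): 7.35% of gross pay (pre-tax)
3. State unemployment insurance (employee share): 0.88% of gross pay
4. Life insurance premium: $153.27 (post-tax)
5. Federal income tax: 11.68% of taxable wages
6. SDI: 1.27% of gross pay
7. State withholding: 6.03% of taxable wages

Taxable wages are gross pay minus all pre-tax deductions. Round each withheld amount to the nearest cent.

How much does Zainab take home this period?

$1154.70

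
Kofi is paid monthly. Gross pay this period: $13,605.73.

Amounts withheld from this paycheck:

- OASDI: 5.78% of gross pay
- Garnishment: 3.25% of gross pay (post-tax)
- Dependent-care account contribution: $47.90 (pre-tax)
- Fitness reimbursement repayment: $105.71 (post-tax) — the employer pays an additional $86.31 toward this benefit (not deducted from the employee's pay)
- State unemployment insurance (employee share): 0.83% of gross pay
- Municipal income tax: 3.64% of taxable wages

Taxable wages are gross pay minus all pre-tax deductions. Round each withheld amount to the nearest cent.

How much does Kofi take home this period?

Dependent-care account contribution: $47.90
Taxable wages = $13,605.73 − $47.90 = $13,557.83
Municipal income tax: $13,557.83 × 0.0364 = $493.51
OASDI: $13,605.73 × 0.0578 = $786.41
State unemployment insurance (employee share): $13,605.73 × 0.0083 = $112.93
Fitness reimbursement repayment: $105.71
Garnishment: $13,605.73 × 0.0325 = $442.19
(Employer's $86.31 toward fitness reimbursement repayment is not withheld from the employee.)
Total deductions = $47.90 + $493.51 + $786.41 + $112.93 + $105.71 + $442.19 = $1,988.65
Net pay = $13,605.73 − $1,988.65 = $11,617.08

$11,617.08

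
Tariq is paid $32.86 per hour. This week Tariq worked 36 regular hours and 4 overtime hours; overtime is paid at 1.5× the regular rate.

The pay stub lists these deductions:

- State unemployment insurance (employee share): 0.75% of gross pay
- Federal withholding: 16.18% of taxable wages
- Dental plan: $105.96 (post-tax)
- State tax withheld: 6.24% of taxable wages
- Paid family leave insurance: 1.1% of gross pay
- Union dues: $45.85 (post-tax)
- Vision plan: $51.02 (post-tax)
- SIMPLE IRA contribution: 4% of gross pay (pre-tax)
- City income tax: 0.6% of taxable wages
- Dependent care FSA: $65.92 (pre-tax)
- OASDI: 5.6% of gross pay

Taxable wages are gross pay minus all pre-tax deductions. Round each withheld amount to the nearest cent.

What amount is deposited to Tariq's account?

$663.53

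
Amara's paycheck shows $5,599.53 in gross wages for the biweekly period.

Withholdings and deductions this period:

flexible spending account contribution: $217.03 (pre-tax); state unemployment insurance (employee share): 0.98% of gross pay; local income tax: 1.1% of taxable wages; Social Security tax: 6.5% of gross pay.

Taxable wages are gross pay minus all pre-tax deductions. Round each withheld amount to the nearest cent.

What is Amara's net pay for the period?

$4,904.44

Flexible spending account contribution: $217.03
Taxable wages = $5,599.53 − $217.03 = $5,382.50
Local income tax: $5,382.50 × 0.011 = $59.21
State unemployment insurance (employee share): $5,599.53 × 0.0098 = $54.88
Social Security tax: $5,599.53 × 0.065 = $363.97
Total deductions = $217.03 + $59.21 + $54.88 + $363.97 = $695.09
Net pay = $5,599.53 − $695.09 = $4,904.44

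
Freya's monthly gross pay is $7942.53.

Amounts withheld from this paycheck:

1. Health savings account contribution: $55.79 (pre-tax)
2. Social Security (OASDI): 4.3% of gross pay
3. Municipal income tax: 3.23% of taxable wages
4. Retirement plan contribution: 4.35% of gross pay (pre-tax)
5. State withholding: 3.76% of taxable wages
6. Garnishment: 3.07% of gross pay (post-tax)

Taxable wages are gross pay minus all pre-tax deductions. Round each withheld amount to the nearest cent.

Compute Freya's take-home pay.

$6428.74

Health savings account contribution: $55.79
Retirement plan contribution: $7942.53 × 0.0435 = $345.50
Pre-tax total = $55.79 + $345.50 = $401.29
Taxable wages = $7942.53 − $401.29 = $7541.24
State withholding: $7541.24 × 0.0376 = $283.55
Municipal income tax: $7541.24 × 0.0323 = $243.58
Social Security (OASDI): $7942.53 × 0.043 = $341.53
Garnishment: $7942.53 × 0.0307 = $243.84
Total deductions = $55.79 + $345.50 + $283.55 + $243.58 + $341.53 + $243.84 = $1513.79
Net pay = $7942.53 − $1513.79 = $6428.74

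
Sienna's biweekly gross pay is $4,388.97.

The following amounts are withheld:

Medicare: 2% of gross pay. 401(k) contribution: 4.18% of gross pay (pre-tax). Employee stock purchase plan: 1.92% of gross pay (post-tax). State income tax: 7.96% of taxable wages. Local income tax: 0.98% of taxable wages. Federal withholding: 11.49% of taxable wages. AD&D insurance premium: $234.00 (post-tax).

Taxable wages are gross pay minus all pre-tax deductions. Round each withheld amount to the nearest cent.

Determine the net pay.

401(k) contribution: $4,388.97 × 0.0418 = $183.46
Taxable wages = $4,388.97 − $183.46 = $4,205.51
Local income tax: $4,205.51 × 0.0098 = $41.21
Federal withholding: $4,205.51 × 0.1149 = $483.21
State income tax: $4,205.51 × 0.0796 = $334.76
Medicare: $4,388.97 × 0.02 = $87.78
Employee stock purchase plan: $4,388.97 × 0.0192 = $84.27
AD&D insurance premium: $234.00
Total deductions = $183.46 + $41.21 + $483.21 + $334.76 + $87.78 + $84.27 + $234.00 = $1,448.69
Net pay = $4,388.97 − $1,448.69 = $2,940.28

$2,940.28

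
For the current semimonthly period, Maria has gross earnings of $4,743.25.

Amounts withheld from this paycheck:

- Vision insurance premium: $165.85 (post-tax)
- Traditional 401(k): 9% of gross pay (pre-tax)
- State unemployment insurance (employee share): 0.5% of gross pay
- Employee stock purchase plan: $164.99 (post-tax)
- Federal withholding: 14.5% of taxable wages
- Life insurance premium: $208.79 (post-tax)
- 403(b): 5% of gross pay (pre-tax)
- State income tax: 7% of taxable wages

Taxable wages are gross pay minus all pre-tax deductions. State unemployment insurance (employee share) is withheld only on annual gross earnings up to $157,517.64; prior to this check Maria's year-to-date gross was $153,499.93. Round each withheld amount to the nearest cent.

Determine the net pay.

$2,642.46

403(b): $4,743.25 × 0.05 = $237.16
Traditional 401(k): $4,743.25 × 0.09 = $426.89
Pre-tax total = $237.16 + $426.89 = $664.05
Taxable wages = $4,743.25 − $664.05 = $4,079.20
Federal withholding: $4,079.20 × 0.145 = $591.48
State income tax: $4,079.20 × 0.07 = $285.54
State unemployment insurance (employee share): only $157,517.64 − $153,499.93 = $4,017.71 of this check is subject → $4,017.71 × 0.005 = $20.09
Life insurance premium: $208.79
Employee stock purchase plan: $164.99
Vision insurance premium: $165.85
Total deductions = $237.16 + $426.89 + $591.48 + $285.54 + $20.09 + $208.79 + $164.99 + $165.85 = $2,100.79
Net pay = $4,743.25 − $2,100.79 = $2,642.46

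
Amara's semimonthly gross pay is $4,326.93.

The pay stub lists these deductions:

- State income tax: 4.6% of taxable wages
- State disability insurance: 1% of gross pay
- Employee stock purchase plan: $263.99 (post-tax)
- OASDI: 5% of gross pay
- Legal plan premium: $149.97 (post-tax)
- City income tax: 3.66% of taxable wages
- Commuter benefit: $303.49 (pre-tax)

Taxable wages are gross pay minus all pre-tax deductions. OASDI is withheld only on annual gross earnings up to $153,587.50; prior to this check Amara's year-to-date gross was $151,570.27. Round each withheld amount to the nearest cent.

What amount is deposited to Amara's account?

Commuter benefit: $303.49
Taxable wages = $4,326.93 − $303.49 = $4,023.44
State income tax: $4,023.44 × 0.046 = $185.08
City income tax: $4,023.44 × 0.0366 = $147.26
OASDI: only $153,587.50 − $151,570.27 = $2,017.23 of this check is subject → $2,017.23 × 0.05 = $100.86
State disability insurance: $4,326.93 × 0.01 = $43.27
Legal plan premium: $149.97
Employee stock purchase plan: $263.99
Total deductions = $303.49 + $185.08 + $147.26 + $100.86 + $43.27 + $149.97 + $263.99 = $1,193.92
Net pay = $4,326.93 − $1,193.92 = $3,133.01

$3,133.01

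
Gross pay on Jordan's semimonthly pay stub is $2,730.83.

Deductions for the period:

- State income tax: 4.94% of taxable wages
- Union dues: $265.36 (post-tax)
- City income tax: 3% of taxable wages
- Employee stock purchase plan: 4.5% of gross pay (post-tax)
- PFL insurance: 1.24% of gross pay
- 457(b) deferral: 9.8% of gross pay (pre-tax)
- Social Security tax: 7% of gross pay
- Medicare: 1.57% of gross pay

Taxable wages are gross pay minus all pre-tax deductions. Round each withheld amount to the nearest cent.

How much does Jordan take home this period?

457(b) deferral: $2,730.83 × 0.098 = $267.62
Taxable wages = $2,730.83 − $267.62 = $2,463.21
City income tax: $2,463.21 × 0.03 = $73.90
State income tax: $2,463.21 × 0.0494 = $121.68
Social Security tax: $2,730.83 × 0.07 = $191.16
PFL insurance: $2,730.83 × 0.0124 = $33.86
Medicare: $2,730.83 × 0.0157 = $42.87
Employee stock purchase plan: $2,730.83 × 0.045 = $122.89
Union dues: $265.36
Total deductions = $267.62 + $73.90 + $121.68 + $191.16 + $33.86 + $42.87 + $122.89 + $265.36 = $1,119.34
Net pay = $2,730.83 − $1,119.34 = $1,611.49

$1,611.49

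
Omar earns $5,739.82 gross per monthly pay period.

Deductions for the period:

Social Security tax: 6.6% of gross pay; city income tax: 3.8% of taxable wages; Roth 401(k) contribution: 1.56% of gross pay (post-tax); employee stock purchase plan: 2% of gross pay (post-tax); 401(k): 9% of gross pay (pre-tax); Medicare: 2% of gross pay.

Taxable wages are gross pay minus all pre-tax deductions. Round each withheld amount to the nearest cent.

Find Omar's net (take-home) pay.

401(k): $5,739.82 × 0.09 = $516.58
Taxable wages = $5,739.82 − $516.58 = $5,223.24
City income tax: $5,223.24 × 0.038 = $198.48
Social Security tax: $5,739.82 × 0.066 = $378.83
Medicare: $5,739.82 × 0.02 = $114.80
Roth 401(k) contribution: $5,739.82 × 0.0156 = $89.54
Employee stock purchase plan: $5,739.82 × 0.02 = $114.80
Total deductions = $516.58 + $198.48 + $378.83 + $114.80 + $89.54 + $114.80 = $1,413.03
Net pay = $5,739.82 − $1,413.03 = $4,326.79

$4,326.79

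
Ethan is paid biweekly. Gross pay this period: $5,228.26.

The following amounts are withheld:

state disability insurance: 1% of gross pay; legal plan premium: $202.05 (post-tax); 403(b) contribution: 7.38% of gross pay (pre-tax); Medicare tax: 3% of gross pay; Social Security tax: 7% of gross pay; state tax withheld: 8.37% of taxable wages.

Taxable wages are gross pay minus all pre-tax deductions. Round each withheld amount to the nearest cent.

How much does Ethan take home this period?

403(b) contribution: $5,228.26 × 0.0738 = $385.85
Taxable wages = $5,228.26 − $385.85 = $4,842.41
State tax withheld: $4,842.41 × 0.0837 = $405.31
Medicare tax: $5,228.26 × 0.03 = $156.85
State disability insurance: $5,228.26 × 0.01 = $52.28
Social Security tax: $5,228.26 × 0.07 = $365.98
Legal plan premium: $202.05
Total deductions = $385.85 + $405.31 + $156.85 + $52.28 + $365.98 + $202.05 = $1,568.32
Net pay = $5,228.26 − $1,568.32 = $3,659.94

$3,659.94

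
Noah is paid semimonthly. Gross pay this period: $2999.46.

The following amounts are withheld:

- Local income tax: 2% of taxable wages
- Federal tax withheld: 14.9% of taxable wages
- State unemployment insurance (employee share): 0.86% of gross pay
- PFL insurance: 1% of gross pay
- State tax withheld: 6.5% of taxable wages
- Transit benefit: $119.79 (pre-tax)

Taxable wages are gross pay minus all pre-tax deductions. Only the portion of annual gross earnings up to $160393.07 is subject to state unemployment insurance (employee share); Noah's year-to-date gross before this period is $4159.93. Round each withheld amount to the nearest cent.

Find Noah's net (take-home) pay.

$2150.04

Transit benefit: $119.79
Taxable wages = $2999.46 − $119.79 = $2879.67
Local income tax: $2879.67 × 0.02 = $57.59
State tax withheld: $2879.67 × 0.065 = $187.18
Federal tax withheld: $2879.67 × 0.149 = $429.07
PFL insurance: $2999.46 × 0.01 = $29.99
State unemployment insurance (employee share): cap not yet reached, full $2999.46 is subject → $2999.46 × 0.0086 = $25.80
Total deductions = $119.79 + $57.59 + $187.18 + $429.07 + $29.99 + $25.80 = $849.42
Net pay = $2999.46 − $849.42 = $2150.04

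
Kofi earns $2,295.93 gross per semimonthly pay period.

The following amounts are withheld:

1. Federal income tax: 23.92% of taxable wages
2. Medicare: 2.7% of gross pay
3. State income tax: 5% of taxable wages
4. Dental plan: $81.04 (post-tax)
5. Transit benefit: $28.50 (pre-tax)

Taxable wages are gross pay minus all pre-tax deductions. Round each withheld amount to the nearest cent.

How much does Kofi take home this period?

Transit benefit: $28.50
Taxable wages = $2,295.93 − $28.50 = $2,267.43
State income tax: $2,267.43 × 0.05 = $113.37
Federal income tax: $2,267.43 × 0.2392 = $542.37
Medicare: $2,295.93 × 0.027 = $61.99
Dental plan: $81.04
Total deductions = $28.50 + $113.37 + $542.37 + $61.99 + $81.04 = $827.27
Net pay = $2,295.93 − $827.27 = $1,468.66

$1,468.66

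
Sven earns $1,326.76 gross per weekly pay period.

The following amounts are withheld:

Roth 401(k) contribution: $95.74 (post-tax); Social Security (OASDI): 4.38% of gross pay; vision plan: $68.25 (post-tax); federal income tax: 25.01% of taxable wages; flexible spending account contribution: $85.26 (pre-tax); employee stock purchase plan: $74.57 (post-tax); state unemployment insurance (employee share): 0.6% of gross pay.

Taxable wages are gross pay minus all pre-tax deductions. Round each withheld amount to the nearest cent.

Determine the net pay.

Flexible spending account contribution: $85.26
Taxable wages = $1,326.76 − $85.26 = $1,241.50
Federal income tax: $1,241.50 × 0.2501 = $310.50
Social Security (OASDI): $1,326.76 × 0.0438 = $58.11
State unemployment insurance (employee share): $1,326.76 × 0.006 = $7.96
Vision plan: $68.25
Employee stock purchase plan: $74.57
Roth 401(k) contribution: $95.74
Total deductions = $85.26 + $310.50 + $58.11 + $7.96 + $68.25 + $74.57 + $95.74 = $700.39
Net pay = $1,326.76 − $700.39 = $626.37

$626.37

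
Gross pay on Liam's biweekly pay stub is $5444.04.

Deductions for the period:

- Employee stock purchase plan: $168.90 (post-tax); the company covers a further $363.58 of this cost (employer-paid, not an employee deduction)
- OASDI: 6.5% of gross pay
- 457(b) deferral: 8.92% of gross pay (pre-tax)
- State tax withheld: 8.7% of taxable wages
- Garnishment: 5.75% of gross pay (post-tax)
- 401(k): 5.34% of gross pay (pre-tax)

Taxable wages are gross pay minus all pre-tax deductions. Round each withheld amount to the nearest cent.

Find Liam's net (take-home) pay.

$3425.84

401(k): $5444.04 × 0.0534 = $290.71
457(b) deferral: $5444.04 × 0.0892 = $485.61
Pre-tax total = $290.71 + $485.61 = $776.32
Taxable wages = $5444.04 − $776.32 = $4667.72
State tax withheld: $4667.72 × 0.087 = $406.09
OASDI: $5444.04 × 0.065 = $353.86
Garnishment: $5444.04 × 0.0575 = $313.03
Employee stock purchase plan: $168.90
(Employer's $363.58 toward employee stock purchase plan is not withheld from the employee.)
Total deductions = $290.71 + $485.61 + $406.09 + $353.86 + $313.03 + $168.90 = $2018.20
Net pay = $5444.04 − $2018.20 = $3425.84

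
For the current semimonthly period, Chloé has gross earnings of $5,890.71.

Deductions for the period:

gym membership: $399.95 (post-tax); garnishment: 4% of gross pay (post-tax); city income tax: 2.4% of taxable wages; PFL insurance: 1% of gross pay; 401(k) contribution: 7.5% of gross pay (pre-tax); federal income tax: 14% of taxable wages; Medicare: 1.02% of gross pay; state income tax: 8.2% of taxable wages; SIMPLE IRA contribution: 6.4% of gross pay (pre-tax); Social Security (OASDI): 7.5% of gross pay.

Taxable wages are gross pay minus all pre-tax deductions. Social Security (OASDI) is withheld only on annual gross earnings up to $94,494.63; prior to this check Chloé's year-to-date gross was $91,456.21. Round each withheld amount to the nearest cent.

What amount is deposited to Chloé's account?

$2,841.74

SIMPLE IRA contribution: $5,890.71 × 0.064 = $377.01
401(k) contribution: $5,890.71 × 0.075 = $441.80
Pre-tax total = $377.01 + $441.80 = $818.81
Taxable wages = $5,890.71 − $818.81 = $5,071.90
State income tax: $5,071.90 × 0.082 = $415.90
Federal income tax: $5,071.90 × 0.14 = $710.07
City income tax: $5,071.90 × 0.024 = $121.73
PFL insurance: $5,890.71 × 0.01 = $58.91
Medicare: $5,890.71 × 0.0102 = $60.09
Social Security (OASDI): only $94,494.63 − $91,456.21 = $3,038.42 of this check is subject → $3,038.42 × 0.075 = $227.88
Garnishment: $5,890.71 × 0.04 = $235.63
Gym membership: $399.95
Total deductions = $377.01 + $441.80 + $415.90 + $710.07 + $121.73 + $58.91 + $60.09 + $227.88 + $235.63 + $399.95 = $3,048.97
Net pay = $5,890.71 − $3,048.97 = $2,841.74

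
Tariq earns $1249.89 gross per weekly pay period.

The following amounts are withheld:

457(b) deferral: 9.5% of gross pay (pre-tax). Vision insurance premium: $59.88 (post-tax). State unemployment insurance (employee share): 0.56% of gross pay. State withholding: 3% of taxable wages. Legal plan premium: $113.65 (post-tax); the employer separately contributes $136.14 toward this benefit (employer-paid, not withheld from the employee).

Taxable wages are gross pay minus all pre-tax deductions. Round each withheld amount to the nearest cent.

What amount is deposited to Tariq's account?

$916.69

457(b) deferral: $1249.89 × 0.095 = $118.74
Taxable wages = $1249.89 − $118.74 = $1131.15
State withholding: $1131.15 × 0.03 = $33.93
State unemployment insurance (employee share): $1249.89 × 0.0056 = $7.00
Vision insurance premium: $59.88
Legal plan premium: $113.65
(Employer's $136.14 toward legal plan premium is not withheld from the employee.)
Total deductions = $118.74 + $33.93 + $7.00 + $59.88 + $113.65 = $333.20
Net pay = $1249.89 − $333.20 = $916.69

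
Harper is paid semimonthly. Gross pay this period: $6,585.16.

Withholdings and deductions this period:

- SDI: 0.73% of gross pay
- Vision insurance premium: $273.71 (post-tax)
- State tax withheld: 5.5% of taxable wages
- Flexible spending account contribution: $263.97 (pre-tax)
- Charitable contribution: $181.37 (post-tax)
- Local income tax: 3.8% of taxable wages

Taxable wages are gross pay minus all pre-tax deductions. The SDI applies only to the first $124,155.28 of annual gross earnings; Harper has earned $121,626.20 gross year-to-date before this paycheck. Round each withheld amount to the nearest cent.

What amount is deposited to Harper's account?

$5,259.77

Flexible spending account contribution: $263.97
Taxable wages = $6,585.16 − $263.97 = $6,321.19
State tax withheld: $6,321.19 × 0.055 = $347.67
Local income tax: $6,321.19 × 0.038 = $240.21
SDI: only $124,155.28 − $121,626.20 = $2,529.08 of this check is subject → $2,529.08 × 0.0073 = $18.46
Vision insurance premium: $273.71
Charitable contribution: $181.37
Total deductions = $263.97 + $347.67 + $240.21 + $18.46 + $273.71 + $181.37 = $1,325.39
Net pay = $6,585.16 − $1,325.39 = $5,259.77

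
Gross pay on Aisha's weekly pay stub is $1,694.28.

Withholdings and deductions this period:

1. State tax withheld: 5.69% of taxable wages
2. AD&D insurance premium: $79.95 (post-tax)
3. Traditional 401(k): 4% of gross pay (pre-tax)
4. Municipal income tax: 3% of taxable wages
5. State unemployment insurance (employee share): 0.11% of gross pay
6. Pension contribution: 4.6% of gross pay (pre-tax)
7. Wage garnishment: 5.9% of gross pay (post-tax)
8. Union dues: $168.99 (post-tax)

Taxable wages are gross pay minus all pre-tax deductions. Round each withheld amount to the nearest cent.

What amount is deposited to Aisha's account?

Traditional 401(k): $1,694.28 × 0.04 = $67.77
Pension contribution: $1,694.28 × 0.046 = $77.94
Pre-tax total = $67.77 + $77.94 = $145.71
Taxable wages = $1,694.28 − $145.71 = $1,548.57
Municipal income tax: $1,548.57 × 0.03 = $46.46
State tax withheld: $1,548.57 × 0.0569 = $88.11
State unemployment insurance (employee share): $1,694.28 × 0.0011 = $1.86
Union dues: $168.99
AD&D insurance premium: $79.95
Wage garnishment: $1,694.28 × 0.059 = $99.96
Total deductions = $67.77 + $77.94 + $46.46 + $88.11 + $1.86 + $168.99 + $79.95 + $99.96 = $631.04
Net pay = $1,694.28 − $631.04 = $1,063.24

$1,063.24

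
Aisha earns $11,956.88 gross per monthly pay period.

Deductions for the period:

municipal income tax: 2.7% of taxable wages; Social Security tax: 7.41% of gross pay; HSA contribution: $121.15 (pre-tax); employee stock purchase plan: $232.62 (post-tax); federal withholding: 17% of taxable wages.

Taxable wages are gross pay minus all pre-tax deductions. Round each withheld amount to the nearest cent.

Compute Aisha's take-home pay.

HSA contribution: $121.15
Taxable wages = $11,956.88 − $121.15 = $11,835.73
Municipal income tax: $11,835.73 × 0.027 = $319.56
Federal withholding: $11,835.73 × 0.17 = $2,012.07
Social Security tax: $11,956.88 × 0.0741 = $886.00
Employee stock purchase plan: $232.62
Total deductions = $121.15 + $319.56 + $2,012.07 + $886.00 + $232.62 = $3,571.40
Net pay = $11,956.88 − $3,571.40 = $8,385.48

$8,385.48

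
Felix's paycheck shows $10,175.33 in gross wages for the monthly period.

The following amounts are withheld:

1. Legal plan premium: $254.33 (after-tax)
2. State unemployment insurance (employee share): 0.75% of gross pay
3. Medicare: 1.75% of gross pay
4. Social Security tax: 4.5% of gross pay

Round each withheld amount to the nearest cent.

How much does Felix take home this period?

$9,208.73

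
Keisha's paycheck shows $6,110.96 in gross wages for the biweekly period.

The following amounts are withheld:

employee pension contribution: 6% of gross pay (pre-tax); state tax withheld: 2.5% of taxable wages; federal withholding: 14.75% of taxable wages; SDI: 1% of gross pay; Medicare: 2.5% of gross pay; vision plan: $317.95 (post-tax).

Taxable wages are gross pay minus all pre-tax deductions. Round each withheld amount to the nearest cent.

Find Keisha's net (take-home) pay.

Employee pension contribution: $6,110.96 × 0.06 = $366.66
Taxable wages = $6,110.96 − $366.66 = $5,744.30
State tax withheld: $5,744.30 × 0.025 = $143.61
Federal withholding: $5,744.30 × 0.1475 = $847.28
SDI: $6,110.96 × 0.01 = $61.11
Medicare: $6,110.96 × 0.025 = $152.77
Vision plan: $317.95
Total deductions = $366.66 + $143.61 + $847.28 + $61.11 + $152.77 + $317.95 = $1,889.38
Net pay = $6,110.96 − $1,889.38 = $4,221.58

$4,221.58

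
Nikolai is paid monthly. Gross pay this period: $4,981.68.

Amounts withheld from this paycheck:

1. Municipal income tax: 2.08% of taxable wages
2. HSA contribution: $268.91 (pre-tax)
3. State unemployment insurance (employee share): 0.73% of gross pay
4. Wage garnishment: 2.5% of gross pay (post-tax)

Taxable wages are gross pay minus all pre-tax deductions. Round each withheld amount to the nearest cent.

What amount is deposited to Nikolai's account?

$4,453.83

HSA contribution: $268.91
Taxable wages = $4,981.68 − $268.91 = $4,712.77
Municipal income tax: $4,712.77 × 0.0208 = $98.03
State unemployment insurance (employee share): $4,981.68 × 0.0073 = $36.37
Wage garnishment: $4,981.68 × 0.025 = $124.54
Total deductions = $268.91 + $98.03 + $36.37 + $124.54 = $527.85
Net pay = $4,981.68 − $527.85 = $4,453.83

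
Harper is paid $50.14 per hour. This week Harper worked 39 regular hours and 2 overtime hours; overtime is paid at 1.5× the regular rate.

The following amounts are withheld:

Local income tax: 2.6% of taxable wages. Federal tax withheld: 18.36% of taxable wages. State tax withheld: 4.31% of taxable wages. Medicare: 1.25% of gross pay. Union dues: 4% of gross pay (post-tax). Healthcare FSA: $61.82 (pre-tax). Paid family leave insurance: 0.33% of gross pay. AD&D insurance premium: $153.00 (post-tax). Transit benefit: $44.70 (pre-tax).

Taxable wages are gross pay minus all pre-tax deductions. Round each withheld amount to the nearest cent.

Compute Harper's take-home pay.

$1,223.62

Regular pay: 39 × $50.14 = $1,955.46
Overtime pay: 2 × $50.14 × 1.5 = $150.42
Gross pay = $1,955.46 + $150.42 = $2,105.88
Transit benefit: $44.70
Healthcare FSA: $61.82
Pre-tax total = $44.70 + $61.82 = $106.52
Taxable wages = $2,105.88 − $106.52 = $1,999.36
Federal tax withheld: $1,999.36 × 0.1836 = $367.08
Local income tax: $1,999.36 × 0.026 = $51.98
State tax withheld: $1,999.36 × 0.0431 = $86.17
Medicare: $2,105.88 × 0.0125 = $26.32
Paid family leave insurance: $2,105.88 × 0.0033 = $6.95
Union dues: $2,105.88 × 0.04 = $84.24
AD&D insurance premium: $153.00
Total deductions = $44.70 + $61.82 + $367.08 + $51.98 + $86.17 + $26.32 + $6.95 + $84.24 + $153.00 = $882.26
Net pay = $2,105.88 − $882.26 = $1,223.62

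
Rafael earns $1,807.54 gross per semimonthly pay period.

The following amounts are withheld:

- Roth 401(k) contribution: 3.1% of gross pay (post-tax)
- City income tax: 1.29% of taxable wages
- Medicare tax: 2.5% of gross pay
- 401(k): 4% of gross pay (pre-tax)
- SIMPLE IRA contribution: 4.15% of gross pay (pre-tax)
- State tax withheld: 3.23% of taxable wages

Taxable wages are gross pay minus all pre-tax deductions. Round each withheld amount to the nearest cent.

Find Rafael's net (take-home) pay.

$1,483.96

401(k): $1,807.54 × 0.04 = $72.30
SIMPLE IRA contribution: $1,807.54 × 0.0415 = $75.01
Pre-tax total = $72.30 + $75.01 = $147.31
Taxable wages = $1,807.54 − $147.31 = $1,660.23
City income tax: $1,660.23 × 0.0129 = $21.42
State tax withheld: $1,660.23 × 0.0323 = $53.63
Medicare tax: $1,807.54 × 0.025 = $45.19
Roth 401(k) contribution: $1,807.54 × 0.031 = $56.03
Total deductions = $72.30 + $75.01 + $21.42 + $53.63 + $45.19 + $56.03 = $323.58
Net pay = $1,807.54 − $323.58 = $1,483.96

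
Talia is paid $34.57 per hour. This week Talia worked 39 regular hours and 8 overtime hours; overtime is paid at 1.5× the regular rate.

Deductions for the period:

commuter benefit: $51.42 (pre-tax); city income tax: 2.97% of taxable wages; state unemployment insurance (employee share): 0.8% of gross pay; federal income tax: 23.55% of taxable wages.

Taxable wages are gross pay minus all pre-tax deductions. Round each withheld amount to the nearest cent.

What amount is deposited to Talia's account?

Regular pay: 39 × $34.57 = $1348.23
Overtime pay: 8 × $34.57 × 1.5 = $414.84
Gross pay = $1348.23 + $414.84 = $1763.07
Commuter benefit: $51.42
Taxable wages = $1763.07 − $51.42 = $1711.65
City income tax: $1711.65 × 0.0297 = $50.84
Federal income tax: $1711.65 × 0.2355 = $403.09
State unemployment insurance (employee share): $1763.07 × 0.008 = $14.10
Total deductions = $51.42 + $50.84 + $403.09 + $14.10 = $519.45
Net pay = $1763.07 − $519.45 = $1243.62

$1243.62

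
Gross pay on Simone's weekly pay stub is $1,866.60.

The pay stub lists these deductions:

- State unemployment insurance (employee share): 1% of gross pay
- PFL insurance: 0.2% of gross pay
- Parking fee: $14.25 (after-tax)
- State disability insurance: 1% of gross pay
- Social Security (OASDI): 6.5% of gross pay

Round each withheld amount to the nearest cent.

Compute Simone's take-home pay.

State disability insurance: $1,866.60 × 0.01 = $18.67
PFL insurance: $1,866.60 × 0.002 = $3.73
State unemployment insurance (employee share): $1,866.60 × 0.01 = $18.67
Social Security (OASDI): $1,866.60 × 0.065 = $121.33
Parking fee: $14.25
Total deductions = $18.67 + $3.73 + $18.67 + $121.33 + $14.25 = $176.65
Net pay = $1,866.60 − $176.65 = $1,689.95

$1,689.95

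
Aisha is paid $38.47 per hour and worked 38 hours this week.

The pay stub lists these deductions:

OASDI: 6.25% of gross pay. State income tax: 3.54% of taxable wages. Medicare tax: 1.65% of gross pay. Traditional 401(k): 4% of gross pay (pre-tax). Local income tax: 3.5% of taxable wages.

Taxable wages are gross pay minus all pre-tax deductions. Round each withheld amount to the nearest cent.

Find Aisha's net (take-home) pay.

Gross pay: 38 × $38.47 = $1461.86
Traditional 401(k): $1461.86 × 0.04 = $58.47
Taxable wages = $1461.86 − $58.47 = $1403.39
Local income tax: $1403.39 × 0.035 = $49.12
State income tax: $1403.39 × 0.0354 = $49.68
Medicare tax: $1461.86 × 0.0165 = $24.12
OASDI: $1461.86 × 0.0625 = $91.37
Total deductions = $58.47 + $49.12 + $49.68 + $24.12 + $91.37 = $272.76
Net pay = $1461.86 − $272.76 = $1189.10

$1189.10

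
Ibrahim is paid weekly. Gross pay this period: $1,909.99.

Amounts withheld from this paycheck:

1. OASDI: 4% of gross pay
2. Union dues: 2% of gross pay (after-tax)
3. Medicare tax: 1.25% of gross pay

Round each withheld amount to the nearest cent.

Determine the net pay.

$1,771.52

Medicare tax: $1,909.99 × 0.0125 = $23.87
OASDI: $1,909.99 × 0.04 = $76.40
Union dues: $1,909.99 × 0.02 = $38.20
Total deductions = $23.87 + $76.40 + $38.20 = $138.47
Net pay = $1,909.99 − $138.47 = $1,771.52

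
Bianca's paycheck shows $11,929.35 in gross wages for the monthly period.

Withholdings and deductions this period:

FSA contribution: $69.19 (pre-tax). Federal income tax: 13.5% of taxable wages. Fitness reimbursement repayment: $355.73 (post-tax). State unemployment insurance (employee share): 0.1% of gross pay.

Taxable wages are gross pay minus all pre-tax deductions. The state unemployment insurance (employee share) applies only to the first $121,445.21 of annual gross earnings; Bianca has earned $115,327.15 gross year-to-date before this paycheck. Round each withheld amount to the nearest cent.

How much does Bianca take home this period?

FSA contribution: $69.19
Taxable wages = $11,929.35 − $69.19 = $11,860.16
Federal income tax: $11,860.16 × 0.135 = $1,601.12
State unemployment insurance (employee share): only $121,445.21 − $115,327.15 = $6,118.06 of this check is subject → $6,118.06 × 0.001 = $6.12
Fitness reimbursement repayment: $355.73
Total deductions = $69.19 + $1,601.12 + $6.12 + $355.73 = $2,032.16
Net pay = $11,929.35 − $2,032.16 = $9,897.19

$9,897.19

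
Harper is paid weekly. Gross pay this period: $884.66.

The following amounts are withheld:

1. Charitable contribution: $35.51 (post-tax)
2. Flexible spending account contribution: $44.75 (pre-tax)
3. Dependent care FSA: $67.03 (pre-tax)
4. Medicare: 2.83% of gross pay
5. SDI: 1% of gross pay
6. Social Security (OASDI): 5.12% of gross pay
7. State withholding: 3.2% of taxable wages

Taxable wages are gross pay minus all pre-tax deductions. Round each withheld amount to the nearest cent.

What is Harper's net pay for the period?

$633.46

Dependent care FSA: $67.03
Flexible spending account contribution: $44.75
Pre-tax total = $67.03 + $44.75 = $111.78
Taxable wages = $884.66 − $111.78 = $772.88
State withholding: $772.88 × 0.032 = $24.73
SDI: $884.66 × 0.01 = $8.85
Medicare: $884.66 × 0.0283 = $25.04
Social Security (OASDI): $884.66 × 0.0512 = $45.29
Charitable contribution: $35.51
Total deductions = $67.03 + $44.75 + $24.73 + $8.85 + $25.04 + $45.29 + $35.51 = $251.20
Net pay = $884.66 − $251.20 = $633.46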